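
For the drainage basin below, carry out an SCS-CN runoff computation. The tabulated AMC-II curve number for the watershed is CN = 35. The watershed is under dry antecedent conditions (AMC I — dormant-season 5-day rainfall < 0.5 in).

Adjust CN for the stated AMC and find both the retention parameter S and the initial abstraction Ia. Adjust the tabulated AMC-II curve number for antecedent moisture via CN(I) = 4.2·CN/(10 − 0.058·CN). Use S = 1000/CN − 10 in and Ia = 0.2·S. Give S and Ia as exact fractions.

Dry (AMC I): CN(I) = 4.2·35/(10 − 0.058·35) = 147/(797/100) = 14700/797 ≈ 18.444
Retention S: 1000/CN − 10 with CN=18.444 → S = 6500/147 ≈ 44.218 in
Ia = 0.2·(6500/147) = 1300/147 in ≈ 8.844 in

S = 6500/147 in ≈ 44.218 in; Ia = 1300/147 in ≈ 8.844 in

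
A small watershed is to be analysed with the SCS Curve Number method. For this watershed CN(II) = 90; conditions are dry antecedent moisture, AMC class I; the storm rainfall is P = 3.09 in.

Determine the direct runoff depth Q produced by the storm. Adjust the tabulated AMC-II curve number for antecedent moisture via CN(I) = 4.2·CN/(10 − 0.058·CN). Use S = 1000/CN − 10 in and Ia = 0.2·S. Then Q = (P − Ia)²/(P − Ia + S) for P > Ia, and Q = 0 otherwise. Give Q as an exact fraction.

Dry (AMC I): CN(I) = 4.2·90/(10 − 0.058·90) = 378/(239/50) = 18900/239 ≈ 79.079
Retention S: 1000/CN − 10 with CN=79.079 → S = 500/189 ≈ 2.646 in
Ia = 0.2·(500/189) = 100/189 in ≈ 0.529 in
P − Ia = 3.090 − 0.529 = 48401/18900 ≈ 2.561 in (> 0, runoff occurs)
Runoff Q = (P−Ia)²/(P−Ia+S) = (2.561)²/(2.561+2.646) = 2342656801/1859778900 ≈ 1.260 in

Q = 2342656801/1859778900 in ≈ 1.260 in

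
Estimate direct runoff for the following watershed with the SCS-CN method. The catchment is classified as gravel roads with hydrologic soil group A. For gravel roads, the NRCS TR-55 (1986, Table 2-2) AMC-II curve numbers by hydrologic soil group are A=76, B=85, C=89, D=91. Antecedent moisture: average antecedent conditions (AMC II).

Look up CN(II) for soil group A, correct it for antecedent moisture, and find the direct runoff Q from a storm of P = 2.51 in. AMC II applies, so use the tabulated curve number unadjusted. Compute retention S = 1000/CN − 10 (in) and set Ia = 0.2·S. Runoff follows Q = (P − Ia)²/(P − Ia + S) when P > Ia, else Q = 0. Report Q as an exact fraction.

Q = 12737761/18181100 in ≈ 0.701 in

NRCS table: gravel roads, soil group A → CN(II) = 76
Average conditions: CN = 76 (no AMC adjustment).
Max retention: S = 1000/76 − 10 = 60/19 in (≈ 3.158 in)
Ia = 0.2S: 0.2·3.158 = 0.632 in (exactly 12/19)
Excess rainfall: 2.510 − 0.632 = 1.878 in; P > Ia so Q > 0
Q = (3569/1900)²/((3569/1900) + 60/19) = (12737761/3610000)/(9569/1900) = 12737761/18181100 in ≈ 0.701 in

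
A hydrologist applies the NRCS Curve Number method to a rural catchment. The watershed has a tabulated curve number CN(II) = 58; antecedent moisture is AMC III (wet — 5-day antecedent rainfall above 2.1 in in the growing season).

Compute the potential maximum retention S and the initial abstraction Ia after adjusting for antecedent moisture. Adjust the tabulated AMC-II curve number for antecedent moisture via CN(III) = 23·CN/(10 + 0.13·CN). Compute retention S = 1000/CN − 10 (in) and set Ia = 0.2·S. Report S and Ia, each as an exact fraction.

S = 2100/667 in ≈ 3.148 in; Ia = 420/667 in ≈ 0.630 in

Wet (AMC III): CN(III) = 23·58/(10 + 0.13·58) = 1334/(877/50) = 66700/877 ≈ 76.055
Max retention: S = 1000/(66700/877) − 10 = 2100/667 in (≈ 3.148 in)
Ia = 0.2S: 0.2·3.148 = 0.630 in (exactly 420/667)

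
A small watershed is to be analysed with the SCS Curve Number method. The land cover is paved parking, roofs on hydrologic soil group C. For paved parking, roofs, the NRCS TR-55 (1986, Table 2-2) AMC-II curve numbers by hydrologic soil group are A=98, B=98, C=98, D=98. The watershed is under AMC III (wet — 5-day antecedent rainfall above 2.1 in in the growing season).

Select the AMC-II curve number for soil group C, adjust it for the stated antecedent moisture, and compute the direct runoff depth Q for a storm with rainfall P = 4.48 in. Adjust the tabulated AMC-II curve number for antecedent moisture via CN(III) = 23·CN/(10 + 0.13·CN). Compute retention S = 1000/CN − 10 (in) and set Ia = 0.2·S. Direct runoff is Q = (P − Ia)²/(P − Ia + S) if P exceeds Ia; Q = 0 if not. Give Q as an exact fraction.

Q = 987907761/225794450 in ≈ 4.375 in

NRCS table: paved parking, roofs, soil group C → CN(II) = 98
Adjust CN=98 to AMC III: 23·98/(10 + 0.13·98) → 2254 ÷ (1137/50) = 112700/1137 ≈ 99.120
S = 1000/(112700/1137) − 10 = 100/1127 in ≈ 0.089 in
Initial abstraction Ia = S/5 = (100/1127)/5 = 20/1127 ≈ 0.018 in
P − Ia = 4.480 − 0.018 = 125724/28175 ≈ 4.462 in (> 0, runoff occurs)
Q: (125724/28175)² ÷ (128224/28175) = 987907761/225794450 in (≈ 4.375 in)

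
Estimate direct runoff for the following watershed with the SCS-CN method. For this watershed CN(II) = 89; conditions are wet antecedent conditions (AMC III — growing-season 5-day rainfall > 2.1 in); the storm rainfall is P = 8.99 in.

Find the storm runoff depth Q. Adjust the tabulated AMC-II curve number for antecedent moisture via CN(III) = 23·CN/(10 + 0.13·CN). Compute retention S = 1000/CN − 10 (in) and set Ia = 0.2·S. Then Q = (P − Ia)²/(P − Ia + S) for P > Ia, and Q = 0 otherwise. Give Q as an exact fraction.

Wet (AMC III): CN(III) = 23·89/(10 + 0.13·89) = 2047/(2157/100) = 204700/2157 ≈ 94.900
Retention S: 1000/CN − 10 with CN=94.900 → S = 1100/2047 ≈ 0.537 in
Ia = 0.2·(1100/2047) = 220/2047 in ≈ 0.107 in
Excess rainfall: 8.990 − 0.107 = 8.883 in; P > Ia so Q > 0
Runoff Q = (P−Ia)²/(P−Ia+S) = (8.883)²/(8.883+0.537) = 3306043972009/394713389100 ≈ 8.376 in

Q = 3306043972009/394713389100 in ≈ 8.376 in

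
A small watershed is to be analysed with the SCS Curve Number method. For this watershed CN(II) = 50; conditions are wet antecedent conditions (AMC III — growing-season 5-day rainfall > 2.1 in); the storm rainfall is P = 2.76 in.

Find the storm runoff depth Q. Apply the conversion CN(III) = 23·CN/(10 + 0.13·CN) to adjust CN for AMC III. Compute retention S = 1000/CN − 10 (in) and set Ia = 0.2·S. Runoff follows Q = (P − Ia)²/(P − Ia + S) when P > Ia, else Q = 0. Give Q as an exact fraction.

CN(III) from CN(II)=50: (23·50)/(10 + 0.13·50) = 2300/33 ≈ 69.697
S = 1000/(2300/33) − 10 = 100/23 in ≈ 4.348 in
Ia = 0.2·(100/23) = 20/23 in ≈ 0.870 in
Since P=2.760 > Ia=0.870: effective rainfall P−Ia = 1087/575 in
Q: (1087/575)² ÷ (3587/575) = 1181569/2062525 in (≈ 0.573 in)

Q = 1181569/2062525 in ≈ 0.573 in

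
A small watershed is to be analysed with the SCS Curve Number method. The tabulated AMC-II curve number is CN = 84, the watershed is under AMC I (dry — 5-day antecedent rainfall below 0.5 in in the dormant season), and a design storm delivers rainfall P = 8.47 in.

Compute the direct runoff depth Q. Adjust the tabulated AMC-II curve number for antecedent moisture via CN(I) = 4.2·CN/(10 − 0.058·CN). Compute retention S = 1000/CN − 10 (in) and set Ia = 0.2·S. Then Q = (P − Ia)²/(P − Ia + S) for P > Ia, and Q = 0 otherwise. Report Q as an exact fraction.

CN(I) from CN(II)=84: (4.2·84)/(10 − 0.058·84) = 44100/641 ≈ 68.799
S = 1000/(44100/641) − 10 = 2000/441 in ≈ 4.535 in
Ia = 0.2·(2000/441) = 400/441 in ≈ 0.907 in
P − Ia = 8.470 − 0.907 = 333527/44100 ≈ 7.563 in (> 0, runoff occurs)
Q = (333527/44100)²/((333527/44100) + 2000/441) = (111240259729/1944810000)/(533527/44100) = 111240259729/23528540700 in ≈ 4.728 in

Q = 111240259729/23528540700 in ≈ 4.728 in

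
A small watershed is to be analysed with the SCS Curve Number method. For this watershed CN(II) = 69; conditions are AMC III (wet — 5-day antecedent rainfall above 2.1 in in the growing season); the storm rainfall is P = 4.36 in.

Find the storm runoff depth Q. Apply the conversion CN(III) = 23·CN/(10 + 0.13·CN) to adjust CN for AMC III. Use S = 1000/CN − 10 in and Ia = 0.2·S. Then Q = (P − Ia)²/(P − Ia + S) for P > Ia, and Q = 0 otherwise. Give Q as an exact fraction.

Q = 24800895289/9322950525 in ≈ 2.660 in

CN(III) from CN(II)=69: (23·69)/(10 + 0.13·69) = 158700/1897 ≈ 83.658
Max retention: S = 1000/(158700/1897) − 10 = 3100/1587 in (≈ 1.953 in)
Initial abstraction Ia = S/5 = (3100/1587)/5 = 620/1587 ≈ 0.391 in
Excess rainfall: 4.360 − 0.391 = 3.969 in; P > Ia so Q > 0
Q = (157483/39675)²/((157483/39675) + 3100/1587) = (24800895289/1574105625)/(234983/39675) = 24800895289/9322950525 in ≈ 2.660 in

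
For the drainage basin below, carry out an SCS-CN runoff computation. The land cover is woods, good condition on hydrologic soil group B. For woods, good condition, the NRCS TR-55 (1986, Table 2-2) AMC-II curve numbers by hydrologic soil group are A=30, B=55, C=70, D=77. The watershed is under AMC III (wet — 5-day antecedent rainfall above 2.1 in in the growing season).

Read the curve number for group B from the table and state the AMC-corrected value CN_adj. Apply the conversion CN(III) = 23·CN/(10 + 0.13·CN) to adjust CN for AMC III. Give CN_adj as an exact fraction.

CN_adj = 25300/343 ≈ 73.761

NRCS table: woods, good condition, soil group B → CN(II) = 55
Wet (AMC III): CN(III) = 23·55/(10 + 0.13·55) = 1265/(343/20) = 25300/343 ≈ 73.761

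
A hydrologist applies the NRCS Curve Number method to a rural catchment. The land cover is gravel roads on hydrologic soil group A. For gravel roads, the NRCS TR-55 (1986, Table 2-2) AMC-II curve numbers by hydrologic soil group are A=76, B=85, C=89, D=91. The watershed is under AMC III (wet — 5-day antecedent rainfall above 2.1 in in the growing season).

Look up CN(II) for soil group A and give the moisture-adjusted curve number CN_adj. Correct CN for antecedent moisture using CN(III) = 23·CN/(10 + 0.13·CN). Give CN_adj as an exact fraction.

CN_adj = 43700/497 ≈ 87.928

NRCS table: gravel roads, soil group A → CN(II) = 76
CN(III) from CN(II)=76: (23·76)/(10 + 0.13·76) = 43700/497 ≈ 87.928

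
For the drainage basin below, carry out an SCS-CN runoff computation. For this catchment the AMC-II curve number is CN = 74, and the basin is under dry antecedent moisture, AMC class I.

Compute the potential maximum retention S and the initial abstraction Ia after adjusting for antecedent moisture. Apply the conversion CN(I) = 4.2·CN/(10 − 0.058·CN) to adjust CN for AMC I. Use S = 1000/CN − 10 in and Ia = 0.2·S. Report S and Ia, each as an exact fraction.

Adjust CN=74 to AMC I: 4.2·74/(10 − 0.058·74) → (1554/5) ÷ (1427/250) = 77700/1427 ≈ 54.450
Retention S: 1000/CN − 10 with CN=54.450 → S = 6500/777 ≈ 8.366 in
Ia = 0.2·(6500/777) = 1300/777 in ≈ 1.673 in

S = 6500/777 in ≈ 8.366 in; Ia = 1300/777 in ≈ 1.673 in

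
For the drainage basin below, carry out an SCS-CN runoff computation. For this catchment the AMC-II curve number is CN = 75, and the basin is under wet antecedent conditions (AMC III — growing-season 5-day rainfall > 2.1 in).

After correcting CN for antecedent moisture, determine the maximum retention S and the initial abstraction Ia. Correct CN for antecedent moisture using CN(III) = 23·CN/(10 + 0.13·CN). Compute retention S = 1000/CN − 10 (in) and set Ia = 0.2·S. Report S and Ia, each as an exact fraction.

Adjust CN=75 to AMC III: 23·75/(10 + 0.13·75) → 1725 ÷ (79/4) = 6900/79 ≈ 87.342
Retention S: 1000/CN − 10 with CN=87.342 → S = 100/69 ≈ 1.449 in
Initial abstraction Ia = S/5 = (100/69)/5 = 20/69 ≈ 0.290 in

S = 100/69 in ≈ 1.449 in; Ia = 20/69 in ≈ 0.290 in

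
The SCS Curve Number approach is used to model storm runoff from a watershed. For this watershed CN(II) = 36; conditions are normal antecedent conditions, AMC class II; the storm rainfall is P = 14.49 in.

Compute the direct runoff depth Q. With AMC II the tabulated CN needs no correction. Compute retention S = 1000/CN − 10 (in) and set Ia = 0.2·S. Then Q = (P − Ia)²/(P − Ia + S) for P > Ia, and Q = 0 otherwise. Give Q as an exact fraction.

Q = 96845281/23256900 in ≈ 4.164 in

AMC II — tabulated CN = 36 applies directly.
Max retention: S = 1000/36 − 10 = 160/9 in (≈ 17.778 in)
Ia = 0.2·(160/9) = 32/9 in ≈ 3.556 in
Excess rainfall: 14.490 − 3.556 = 10.934 in; P > Ia so Q > 0
Q = (9841/900)²/((9841/900) + 160/9) = (96845281/810000)/(25841/900) = 96845281/23256900 in ≈ 4.164 in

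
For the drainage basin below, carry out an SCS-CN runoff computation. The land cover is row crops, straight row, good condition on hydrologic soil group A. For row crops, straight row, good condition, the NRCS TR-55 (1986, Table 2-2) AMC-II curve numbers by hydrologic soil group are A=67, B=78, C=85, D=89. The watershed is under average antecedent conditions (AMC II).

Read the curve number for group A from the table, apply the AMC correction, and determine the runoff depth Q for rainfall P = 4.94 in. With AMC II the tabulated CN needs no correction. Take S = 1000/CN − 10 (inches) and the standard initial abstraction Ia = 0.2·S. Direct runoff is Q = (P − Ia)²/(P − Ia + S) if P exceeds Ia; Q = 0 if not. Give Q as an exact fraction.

NRCS table: row crops, straight row, good condition, soil group A → CN(II) = 67
Average conditions: CN = 67 (no AMC adjustment).
Max retention: S = 1000/67 − 10 = 330/67 in (≈ 4.925 in)
Ia = 0.2S: 0.2·4.925 = 0.985 in (exactly 66/67)
Excess rainfall: 4.940 − 0.985 = 3.955 in; P > Ia so Q > 0
Q = (13249/3350)²/((13249/3350) + 330/67) = (175536001/11222500)/(29749/3350) = 175536001/99659150 in ≈ 1.761 in

Q = 175536001/99659150 in ≈ 1.761 in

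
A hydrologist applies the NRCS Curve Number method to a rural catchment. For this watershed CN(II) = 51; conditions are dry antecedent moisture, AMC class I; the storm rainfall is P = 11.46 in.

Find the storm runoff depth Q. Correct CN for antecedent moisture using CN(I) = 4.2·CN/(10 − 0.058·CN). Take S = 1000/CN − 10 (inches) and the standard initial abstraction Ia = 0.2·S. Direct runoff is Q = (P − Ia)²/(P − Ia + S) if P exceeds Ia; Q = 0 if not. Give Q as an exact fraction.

Q = 2774023561/1741667850 in ≈ 1.593 in

Adjust CN=51 to AMC I: 4.2·51/(10 − 0.058·51) → (1071/5) ÷ (3521/500) = 15300/503 ≈ 30.417
Max retention: S = 1000/(15300/503) − 10 = 3500/153 in (≈ 22.876 in)
Initial abstraction Ia = S/5 = (3500/153)/5 = 700/153 ≈ 4.575 in
Excess rainfall: 11.460 − 4.575 = 6.885 in; P > Ia so Q > 0
Q: (52669/7650)² ÷ (227669/7650) = 2774023561/1741667850 in (≈ 1.593 in)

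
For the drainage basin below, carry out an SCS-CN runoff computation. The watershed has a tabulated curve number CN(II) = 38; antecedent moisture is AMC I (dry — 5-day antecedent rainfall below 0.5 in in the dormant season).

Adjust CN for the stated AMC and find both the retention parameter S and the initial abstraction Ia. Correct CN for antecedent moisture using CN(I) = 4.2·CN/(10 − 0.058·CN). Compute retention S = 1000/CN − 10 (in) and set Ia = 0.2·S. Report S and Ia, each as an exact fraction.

CN(I) from CN(II)=38: (4.2·38)/(10 − 0.058·38) = 39900/1949 ≈ 20.472
Retention S: 1000/CN − 10 with CN=20.472 → S = 15500/399 ≈ 38.847 in
Ia = 0.2·(15500/399) = 3100/399 in ≈ 7.769 in

S = 15500/399 in ≈ 38.847 in; Ia = 3100/399 in ≈ 7.769 in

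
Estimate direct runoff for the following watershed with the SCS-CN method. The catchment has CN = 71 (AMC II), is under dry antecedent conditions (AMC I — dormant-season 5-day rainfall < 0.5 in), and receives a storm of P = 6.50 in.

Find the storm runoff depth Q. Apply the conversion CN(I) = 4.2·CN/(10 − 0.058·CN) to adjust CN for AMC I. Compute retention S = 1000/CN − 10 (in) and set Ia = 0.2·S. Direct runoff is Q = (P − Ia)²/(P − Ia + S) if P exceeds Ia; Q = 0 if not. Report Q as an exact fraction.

Dry (AMC I): CN(I) = 4.2·71/(10 − 0.058·71) = (1491/5)/(2941/500) = 149100/2941 ≈ 50.697
Max retention: S = 1000/(149100/2941) − 10 = 14500/1491 in (≈ 9.725 in)
Ia = 0.2S: 0.2·9.725 = 1.945 in (exactly 2900/1491)
P − Ia = 6.500 − 1.945 = 13583/2982 ≈ 4.555 in (> 0, runoff occurs)
Q: (13583/2982)² ÷ (42583/2982) = 184497889/126982506 in (≈ 1.453 in)

Q = 184497889/126982506 in ≈ 1.453 in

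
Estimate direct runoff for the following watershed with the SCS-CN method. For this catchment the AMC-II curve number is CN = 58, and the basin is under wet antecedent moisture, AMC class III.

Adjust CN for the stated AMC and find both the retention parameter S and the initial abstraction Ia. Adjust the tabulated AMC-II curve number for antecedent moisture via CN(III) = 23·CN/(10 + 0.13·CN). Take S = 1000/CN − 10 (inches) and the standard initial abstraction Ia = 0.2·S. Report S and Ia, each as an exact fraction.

S = 2100/667 in ≈ 3.148 in; Ia = 420/667 in ≈ 0.630 in

Wet (AMC III): CN(III) = 23·58/(10 + 0.13·58) = 1334/(877/50) = 66700/877 ≈ 76.055
S = 1000/(66700/877) − 10 = 2100/667 in ≈ 3.148 in
Ia = 0.2·(2100/667) = 420/667 in ≈ 0.630 in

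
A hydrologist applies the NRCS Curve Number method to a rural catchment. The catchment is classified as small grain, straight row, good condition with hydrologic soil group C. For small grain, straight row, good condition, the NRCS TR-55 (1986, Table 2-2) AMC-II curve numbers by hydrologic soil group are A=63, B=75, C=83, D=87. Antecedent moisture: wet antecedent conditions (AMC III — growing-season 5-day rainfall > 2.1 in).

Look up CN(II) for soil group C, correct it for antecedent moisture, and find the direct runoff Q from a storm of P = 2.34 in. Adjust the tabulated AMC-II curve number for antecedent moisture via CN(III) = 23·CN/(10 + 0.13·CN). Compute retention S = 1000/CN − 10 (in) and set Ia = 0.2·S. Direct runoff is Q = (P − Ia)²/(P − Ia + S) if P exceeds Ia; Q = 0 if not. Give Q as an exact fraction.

Q = 42581560609/27809643850 in ≈ 1.531 in

NRCS table: small grain, straight row, good condition, soil group C → CN(II) = 83
Wet (AMC III): CN(III) = 23·83/(10 + 0.13·83) = 1909/(2079/100) = 190900/2079 ≈ 91.823
Max retention: S = 1000/(190900/2079) − 10 = 1700/1909 in (≈ 0.891 in)
Initial abstraction Ia = S/5 = (1700/1909)/5 = 340/1909 ≈ 0.178 in
Excess rainfall: 2.340 − 0.178 = 2.162 in; P > Ia so Q > 0
Runoff Q = (P−Ia)²/(P−Ia+S) = (2.162)²/(2.162+0.891) = 42581560609/27809643850 ≈ 1.531 in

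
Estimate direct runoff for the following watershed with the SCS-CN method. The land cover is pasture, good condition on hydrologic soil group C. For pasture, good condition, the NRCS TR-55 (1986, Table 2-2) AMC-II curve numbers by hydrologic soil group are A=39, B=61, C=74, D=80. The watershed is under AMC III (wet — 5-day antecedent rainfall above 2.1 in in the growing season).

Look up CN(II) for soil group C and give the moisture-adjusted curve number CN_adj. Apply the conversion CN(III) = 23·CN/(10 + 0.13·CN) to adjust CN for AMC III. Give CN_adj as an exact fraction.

NRCS table: pasture, good condition, soil group C → CN(II) = 74
Wet (AMC III): CN(III) = 23·74/(10 + 0.13·74) = 1702/(981/50) = 85100/981 ≈ 86.748

CN_adj = 85100/981 ≈ 86.748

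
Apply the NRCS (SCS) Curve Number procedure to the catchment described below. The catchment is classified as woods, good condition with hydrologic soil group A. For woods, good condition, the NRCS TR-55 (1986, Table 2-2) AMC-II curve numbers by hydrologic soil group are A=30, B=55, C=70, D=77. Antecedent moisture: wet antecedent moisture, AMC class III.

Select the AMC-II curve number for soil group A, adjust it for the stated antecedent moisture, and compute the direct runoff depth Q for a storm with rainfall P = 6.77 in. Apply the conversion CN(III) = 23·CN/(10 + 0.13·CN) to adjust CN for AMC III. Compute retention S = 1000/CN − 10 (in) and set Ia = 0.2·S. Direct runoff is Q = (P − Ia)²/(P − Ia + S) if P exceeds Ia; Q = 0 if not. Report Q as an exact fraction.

Q = 1070140369/708719700 in ≈ 1.510 in

NRCS table: woods, good condition, soil group A → CN(II) = 30
CN(III) from CN(II)=30: (23·30)/(10 + 0.13·30) = 6900/139 ≈ 49.640
Max retention: S = 1000/(6900/139) − 10 = 700/69 in (≈ 10.145 in)
Ia = 0.2·(700/69) = 140/69 in ≈ 2.029 in
P − Ia = 6.770 − 2.029 = 32713/6900 ≈ 4.741 in (> 0, runoff occurs)
Runoff Q = (P−Ia)²/(P−Ia+S) = (4.741)²/(4.741+10.145) = 1070140369/708719700 ≈ 1.510 in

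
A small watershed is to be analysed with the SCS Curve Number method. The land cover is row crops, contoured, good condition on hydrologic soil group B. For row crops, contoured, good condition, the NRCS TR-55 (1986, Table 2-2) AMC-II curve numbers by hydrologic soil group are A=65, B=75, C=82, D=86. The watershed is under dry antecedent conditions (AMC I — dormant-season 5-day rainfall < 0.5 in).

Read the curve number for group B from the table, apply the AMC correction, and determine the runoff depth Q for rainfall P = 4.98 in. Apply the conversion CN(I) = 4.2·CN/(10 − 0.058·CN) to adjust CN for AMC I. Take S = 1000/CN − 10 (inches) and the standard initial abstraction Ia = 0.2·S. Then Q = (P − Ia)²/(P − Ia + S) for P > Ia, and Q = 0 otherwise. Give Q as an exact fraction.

NRCS table: row crops, contoured, good condition, soil group B → CN(II) = 75
CN(I) from CN(II)=75: (4.2·75)/(10 − 0.058·75) = 6300/113 ≈ 55.752
S = 1000/(6300/113) − 10 = 500/63 in ≈ 7.937 in
Initial abstraction Ia = S/5 = (500/63)/5 = 100/63 ≈ 1.587 in
Since P=4.980 > Ia=1.587: effective rainfall P−Ia = 10687/3150 in
Q: (10687/3150)² ÷ (35687/3150) = 114211969/112414050 in (≈ 1.016 in)

Q = 114211969/112414050 in ≈ 1.016 in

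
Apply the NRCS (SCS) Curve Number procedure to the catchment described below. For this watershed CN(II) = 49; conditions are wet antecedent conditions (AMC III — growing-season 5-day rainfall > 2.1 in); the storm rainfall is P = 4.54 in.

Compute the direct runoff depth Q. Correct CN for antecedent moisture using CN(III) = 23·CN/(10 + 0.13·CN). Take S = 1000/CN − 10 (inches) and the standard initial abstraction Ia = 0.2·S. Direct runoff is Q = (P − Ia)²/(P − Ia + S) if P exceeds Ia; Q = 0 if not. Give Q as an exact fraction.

Wet (AMC III): CN(III) = 23·49/(10 + 0.13·49) = 1127/(1637/100) = 112700/1637 ≈ 68.845
S = 1000/(112700/1637) − 10 = 5100/1127 in ≈ 4.525 in
Ia = 0.2·(5100/1127) = 1020/1127 in ≈ 0.905 in
Since P=4.540 > Ia=0.905: effective rainfall P−Ia = 204829/56350 in
Q = (204829/56350)²/((204829/56350) + 5100/1127) = (41954919241/3175322500)/(459829/56350) = 41954919241/25911364150 in ≈ 1.619 in

Q = 41954919241/25911364150 in ≈ 1.619 in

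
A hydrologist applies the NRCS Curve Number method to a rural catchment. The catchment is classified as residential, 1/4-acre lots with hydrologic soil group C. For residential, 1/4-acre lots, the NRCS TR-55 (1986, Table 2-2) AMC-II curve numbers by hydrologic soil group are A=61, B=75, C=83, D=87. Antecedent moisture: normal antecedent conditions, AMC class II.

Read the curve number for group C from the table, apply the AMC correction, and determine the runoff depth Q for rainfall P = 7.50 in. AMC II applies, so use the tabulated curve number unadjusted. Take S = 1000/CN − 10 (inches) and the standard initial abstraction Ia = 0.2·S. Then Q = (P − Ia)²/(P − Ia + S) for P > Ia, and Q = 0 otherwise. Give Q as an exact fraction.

NRCS table: residential, 1/4-acre lots, soil group C → CN(II) = 83
CN(II) = 83; AMC II needs no correction.
S = 1000/83 − 10 = 170/83 in ≈ 2.048 in
Initial abstraction Ia = S/5 = (170/83)/5 = 34/83 ≈ 0.410 in
P − Ia = 7.500 − 0.410 = 1177/166 ≈ 7.090 in (> 0, runoff occurs)
Runoff Q = (P−Ia)²/(P−Ia+S) = (7.090)²/(7.090+2.048) = 1385329/251822 ≈ 5.501 in

Q = 1385329/251822 in ≈ 5.501 in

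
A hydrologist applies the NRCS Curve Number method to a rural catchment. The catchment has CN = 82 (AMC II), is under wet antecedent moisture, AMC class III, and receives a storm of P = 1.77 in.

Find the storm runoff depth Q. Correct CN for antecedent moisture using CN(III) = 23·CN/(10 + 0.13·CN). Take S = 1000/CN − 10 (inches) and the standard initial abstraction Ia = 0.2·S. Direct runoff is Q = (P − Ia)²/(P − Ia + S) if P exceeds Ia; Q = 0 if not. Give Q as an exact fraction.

Wet (AMC III): CN(III) = 23·82/(10 + 0.13·82) = 1886/(1033/50) = 94300/1033 ≈ 91.288
Max retention: S = 1000/(94300/1033) − 10 = 900/943 in (≈ 0.954 in)
Ia = 0.2·(900/943) = 180/943 in ≈ 0.191 in
Since P=1.770 > Ia=0.191: effective rainfall P−Ia = 148911/94300 in
Q: (148911/94300)² ÷ (238911/94300) = 7391495307/7509769100 in (≈ 0.984 in)

Q = 7391495307/7509769100 in ≈ 0.984 in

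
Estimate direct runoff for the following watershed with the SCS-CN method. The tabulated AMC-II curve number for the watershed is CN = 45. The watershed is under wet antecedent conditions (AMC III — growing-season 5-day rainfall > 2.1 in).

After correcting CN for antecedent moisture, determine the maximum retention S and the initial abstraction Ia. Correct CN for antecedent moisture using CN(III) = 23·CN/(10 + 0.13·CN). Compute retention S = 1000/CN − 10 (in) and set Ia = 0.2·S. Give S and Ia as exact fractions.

S = 1100/207 in ≈ 5.314 in; Ia = 220/207 in ≈ 1.063 in

CN(III) from CN(II)=45: (23·45)/(10 + 0.13·45) = 20700/317 ≈ 65.300
S = 1000/(20700/317) − 10 = 1100/207 in ≈ 5.314 in
Ia = 0.2·(1100/207) = 220/207 in ≈ 1.063 in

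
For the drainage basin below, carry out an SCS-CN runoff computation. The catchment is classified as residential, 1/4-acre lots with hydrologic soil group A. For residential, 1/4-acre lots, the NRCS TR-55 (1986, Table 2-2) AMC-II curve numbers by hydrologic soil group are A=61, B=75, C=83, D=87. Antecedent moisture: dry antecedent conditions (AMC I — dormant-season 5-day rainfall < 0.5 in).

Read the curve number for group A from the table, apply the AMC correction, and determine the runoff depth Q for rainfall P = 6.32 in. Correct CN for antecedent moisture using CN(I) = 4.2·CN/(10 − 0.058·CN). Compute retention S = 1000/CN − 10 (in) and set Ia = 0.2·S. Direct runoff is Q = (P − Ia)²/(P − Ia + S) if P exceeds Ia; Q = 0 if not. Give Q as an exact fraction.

Q = 611310578/1053974775 in ≈ 0.580 in

NRCS table: residential, 1/4-acre lots, soil group A → CN(II) = 61
CN(I) from CN(II)=61: (4.2·61)/(10 − 0.058·61) = 42700/1077 ≈ 39.647
S = 1000/(42700/1077) − 10 = 6500/427 in ≈ 15.222 in
Initial abstraction Ia = S/5 = (6500/427)/5 = 1300/427 ≈ 3.044 in
Excess rainfall: 6.320 − 3.044 = 3.276 in; P > Ia so Q > 0
Runoff Q = (P−Ia)²/(P−Ia+S) = (3.276)²/(3.276+15.222) = 611310578/1053974775 ≈ 0.580 in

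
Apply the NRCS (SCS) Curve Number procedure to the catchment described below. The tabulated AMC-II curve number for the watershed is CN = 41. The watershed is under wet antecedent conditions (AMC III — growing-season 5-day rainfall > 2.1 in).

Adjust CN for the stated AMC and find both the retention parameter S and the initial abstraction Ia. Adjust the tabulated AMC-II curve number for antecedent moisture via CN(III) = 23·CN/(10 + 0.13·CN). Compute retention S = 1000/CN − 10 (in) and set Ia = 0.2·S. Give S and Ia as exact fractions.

S = 5900/943 in ≈ 6.257 in; Ia = 1180/943 in ≈ 1.251 in

Adjust CN=41 to AMC III: 23·41/(10 + 0.13·41) → 943 ÷ (1533/100) = 94300/1533 ≈ 61.513
Max retention: S = 1000/(94300/1533) − 10 = 5900/943 in (≈ 6.257 in)
Ia = 0.2S: 0.2·6.257 = 1.251 in (exactly 1180/943)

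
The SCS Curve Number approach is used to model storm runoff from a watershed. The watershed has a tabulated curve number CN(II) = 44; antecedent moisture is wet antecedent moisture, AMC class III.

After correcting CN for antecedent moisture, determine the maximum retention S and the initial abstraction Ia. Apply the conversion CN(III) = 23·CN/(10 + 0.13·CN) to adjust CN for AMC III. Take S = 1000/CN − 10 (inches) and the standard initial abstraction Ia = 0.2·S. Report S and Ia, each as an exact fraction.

CN(III) from CN(II)=44: (23·44)/(10 + 0.13·44) = 25300/393 ≈ 64.377
S = 1000/(25300/393) − 10 = 1400/253 in ≈ 5.534 in
Ia = 0.2·(1400/253) = 280/253 in ≈ 1.107 in

S = 1400/253 in ≈ 5.534 in; Ia = 280/253 in ≈ 1.107 in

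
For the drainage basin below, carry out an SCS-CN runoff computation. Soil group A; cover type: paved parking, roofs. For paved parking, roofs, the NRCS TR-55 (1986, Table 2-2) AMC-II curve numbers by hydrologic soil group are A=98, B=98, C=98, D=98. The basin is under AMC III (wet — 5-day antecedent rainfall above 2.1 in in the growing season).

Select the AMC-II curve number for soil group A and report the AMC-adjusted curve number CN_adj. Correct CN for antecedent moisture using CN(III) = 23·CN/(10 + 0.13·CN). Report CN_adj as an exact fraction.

NRCS table: paved parking, roofs, soil group A → CN(II) = 98
Adjust CN=98 to AMC III: 23·98/(10 + 0.13·98) → 2254 ÷ (1137/50) = 112700/1137 ≈ 99.120

CN_adj = 112700/1137 ≈ 99.120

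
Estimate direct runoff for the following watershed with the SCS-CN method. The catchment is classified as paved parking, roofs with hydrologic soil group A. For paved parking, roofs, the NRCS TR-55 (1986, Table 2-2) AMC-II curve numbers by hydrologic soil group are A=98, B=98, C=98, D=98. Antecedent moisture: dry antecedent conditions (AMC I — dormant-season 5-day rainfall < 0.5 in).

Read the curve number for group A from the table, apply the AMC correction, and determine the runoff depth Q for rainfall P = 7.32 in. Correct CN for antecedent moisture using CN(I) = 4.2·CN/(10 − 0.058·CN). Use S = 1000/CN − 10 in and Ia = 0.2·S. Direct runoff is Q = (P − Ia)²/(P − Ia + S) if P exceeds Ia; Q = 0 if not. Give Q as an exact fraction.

Q = 34524241249/5101447575 in ≈ 6.768 in

NRCS table: paved parking, roofs, soil group A → CN(II) = 98
Dry (AMC I): CN(I) = 4.2·98/(10 − 0.058·98) = (2058/5)/(1079/250) = 102900/1079 ≈ 95.366
S = 1000/(102900/1079) − 10 = 500/1029 in ≈ 0.486 in
Ia = 0.2S: 0.2·0.486 = 0.097 in (exactly 100/1029)
Since P=7.320 > Ia=0.097: effective rainfall P−Ia = 185807/25725 in
Q = (185807/25725)²/((185807/25725) + 500/1029) = (34524241249/661775625)/(198307/25725) = 34524241249/5101447575 in ≈ 6.768 in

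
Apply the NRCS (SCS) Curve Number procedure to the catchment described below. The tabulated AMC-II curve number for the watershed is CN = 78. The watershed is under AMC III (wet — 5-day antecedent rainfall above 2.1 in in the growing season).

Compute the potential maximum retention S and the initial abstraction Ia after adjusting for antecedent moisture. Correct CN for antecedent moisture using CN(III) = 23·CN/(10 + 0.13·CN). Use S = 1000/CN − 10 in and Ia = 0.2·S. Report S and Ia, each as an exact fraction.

Adjust CN=78 to AMC III: 23·78/(10 + 0.13·78) → 1794 ÷ (1007/50) = 89700/1007 ≈ 89.076
Max retention: S = 1000/(89700/1007) − 10 = 1100/897 in (≈ 1.226 in)
Ia = 0.2·(1100/897) = 220/897 in ≈ 0.245 in

S = 1100/897 in ≈ 1.226 in; Ia = 220/897 in ≈ 0.245 in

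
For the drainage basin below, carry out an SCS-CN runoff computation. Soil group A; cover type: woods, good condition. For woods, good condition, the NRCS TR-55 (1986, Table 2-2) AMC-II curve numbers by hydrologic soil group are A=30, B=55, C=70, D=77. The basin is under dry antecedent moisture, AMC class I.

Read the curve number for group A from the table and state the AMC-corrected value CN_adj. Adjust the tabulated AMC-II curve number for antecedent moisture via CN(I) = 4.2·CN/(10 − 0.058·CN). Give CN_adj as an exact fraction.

CN_adj = 900/59 ≈ 15.254

NRCS table: woods, good condition, soil group A → CN(II) = 30
Adjust CN=30 to AMC I: 4.2·30/(10 − 0.058·30) → 126 ÷ (413/50) = 900/59 ≈ 15.254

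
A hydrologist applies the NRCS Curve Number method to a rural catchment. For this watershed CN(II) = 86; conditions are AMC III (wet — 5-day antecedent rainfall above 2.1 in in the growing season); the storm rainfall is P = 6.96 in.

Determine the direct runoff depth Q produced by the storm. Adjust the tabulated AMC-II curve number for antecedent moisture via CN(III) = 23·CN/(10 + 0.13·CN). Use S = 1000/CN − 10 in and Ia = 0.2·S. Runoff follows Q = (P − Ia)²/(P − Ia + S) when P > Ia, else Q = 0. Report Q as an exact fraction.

Q = 14210619698/2300488175 in ≈ 6.177 in

CN(III) from CN(II)=86: (23·86)/(10 + 0.13·86) = 98900/1059 ≈ 93.390
S = 1000/(98900/1059) − 10 = 700/989 in ≈ 0.708 in
Ia = 0.2·(700/989) = 140/989 in ≈ 0.142 in
Excess rainfall: 6.960 − 0.142 = 6.818 in; P > Ia so Q > 0
Q: (168586/24725)² ÷ (186086/24725) = 14210619698/2300488175 in (≈ 6.177 in)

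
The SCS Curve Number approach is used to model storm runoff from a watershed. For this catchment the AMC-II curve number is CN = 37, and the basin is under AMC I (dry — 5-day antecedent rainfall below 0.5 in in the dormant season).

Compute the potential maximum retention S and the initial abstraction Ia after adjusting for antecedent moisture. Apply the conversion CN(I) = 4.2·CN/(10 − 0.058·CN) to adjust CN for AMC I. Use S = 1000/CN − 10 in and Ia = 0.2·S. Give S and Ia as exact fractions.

CN(I) from CN(II)=37: (4.2·37)/(10 − 0.058·37) = 3700/187 ≈ 19.786
S = 1000/(3700/187) − 10 = 1500/37 in ≈ 40.541 in
Ia = 0.2S: 0.2·40.541 = 8.108 in (exactly 300/37)

S = 1500/37 in ≈ 40.541 in; Ia = 300/37 in ≈ 8.108 in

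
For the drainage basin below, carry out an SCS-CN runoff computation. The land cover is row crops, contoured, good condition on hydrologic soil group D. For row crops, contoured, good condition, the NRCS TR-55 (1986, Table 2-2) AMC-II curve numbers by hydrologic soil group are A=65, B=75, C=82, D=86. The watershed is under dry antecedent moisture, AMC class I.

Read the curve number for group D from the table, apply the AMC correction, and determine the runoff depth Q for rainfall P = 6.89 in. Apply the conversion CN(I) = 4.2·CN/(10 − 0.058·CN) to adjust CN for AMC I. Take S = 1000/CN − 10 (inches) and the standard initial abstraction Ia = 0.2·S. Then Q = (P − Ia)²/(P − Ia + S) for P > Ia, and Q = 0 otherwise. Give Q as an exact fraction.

NRCS table: row crops, contoured, good condition, soil group D → CN(II) = 86
Dry (AMC I): CN(I) = 4.2·86/(10 − 0.058·86) = (1806/5)/(1253/250) = 12900/179 ≈ 72.067
S = 1000/(12900/179) − 10 = 500/129 in ≈ 3.876 in
Ia = 0.2S: 0.2·3.876 = 0.775 in (exactly 100/129)
Excess rainfall: 6.890 − 0.775 = 6.115 in; P > Ia so Q > 0
Runoff Q = (P−Ia)²/(P−Ia+S) = (6.115)²/(6.115+3.876) = 6222212161/1662564900 ≈ 3.743 in

Q = 6222212161/1662564900 in ≈ 3.743 in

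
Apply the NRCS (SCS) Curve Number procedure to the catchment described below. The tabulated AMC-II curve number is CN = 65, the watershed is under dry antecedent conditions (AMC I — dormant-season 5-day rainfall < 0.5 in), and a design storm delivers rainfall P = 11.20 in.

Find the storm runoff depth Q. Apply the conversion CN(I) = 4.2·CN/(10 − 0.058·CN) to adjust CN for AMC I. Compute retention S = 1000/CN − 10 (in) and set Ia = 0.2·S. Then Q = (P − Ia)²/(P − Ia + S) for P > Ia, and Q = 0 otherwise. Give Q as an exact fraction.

CN(I) from CN(II)=65: (4.2·65)/(10 − 0.058·65) = 3900/89 ≈ 43.820
Max retention: S = 1000/(3900/89) − 10 = 500/39 in (≈ 12.821 in)
Initial abstraction Ia = S/5 = (500/39)/5 = 100/39 ≈ 2.564 in
Excess rainfall: 11.200 − 2.564 = 8.636 in; P > Ia so Q > 0
Q: (1684/195)² ÷ (4184/195) = 354482/101985 in (≈ 3.476 in)

Q = 354482/101985 in ≈ 3.476 in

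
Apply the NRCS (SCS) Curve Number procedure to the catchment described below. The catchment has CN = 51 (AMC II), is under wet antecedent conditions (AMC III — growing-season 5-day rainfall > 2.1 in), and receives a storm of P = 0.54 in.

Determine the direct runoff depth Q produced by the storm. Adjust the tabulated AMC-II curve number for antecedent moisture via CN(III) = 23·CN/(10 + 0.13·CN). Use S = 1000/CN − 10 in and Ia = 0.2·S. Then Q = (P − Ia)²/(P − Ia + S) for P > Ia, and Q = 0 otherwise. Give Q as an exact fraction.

Q = 0 in ≈ 0.000 in

Adjust CN=51 to AMC III: 23·51/(10 + 0.13·51) → 1173 ÷ (1663/100) = 117300/1663 ≈ 70.535
S = 1000/(117300/1663) − 10 = 4900/1173 in ≈ 4.177 in
Ia = 0.2S: 0.2·4.177 = 0.835 in (exactly 980/1173)
P = 0.540 ≤ Ia = 0.835 in: entire storm abstracted, Q = 0.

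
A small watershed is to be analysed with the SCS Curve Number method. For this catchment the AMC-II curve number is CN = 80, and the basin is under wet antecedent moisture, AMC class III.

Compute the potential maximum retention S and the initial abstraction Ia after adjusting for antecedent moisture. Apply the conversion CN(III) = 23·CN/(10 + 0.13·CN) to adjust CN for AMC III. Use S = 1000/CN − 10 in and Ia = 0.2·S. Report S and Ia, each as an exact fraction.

S = 25/23 in ≈ 1.087 in; Ia = 5/23 in ≈ 0.217 in

Adjust CN=80 to AMC III: 23·80/(10 + 0.13·80) → 1840 ÷ (102/5) = 4600/51 ≈ 90.196
S = 1000/(4600/51) − 10 = 25/23 in ≈ 1.087 in
Ia = 0.2·(25/23) = 5/23 in ≈ 0.217 in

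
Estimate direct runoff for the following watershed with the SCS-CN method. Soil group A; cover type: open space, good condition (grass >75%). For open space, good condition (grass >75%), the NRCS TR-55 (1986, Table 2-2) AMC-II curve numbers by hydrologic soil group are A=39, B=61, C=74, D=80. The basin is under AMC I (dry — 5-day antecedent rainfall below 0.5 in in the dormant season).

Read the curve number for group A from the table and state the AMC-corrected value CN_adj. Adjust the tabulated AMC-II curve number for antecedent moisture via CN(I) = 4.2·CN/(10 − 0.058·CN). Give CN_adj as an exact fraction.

NRCS table: open space, good condition (grass >75%), soil group A → CN(II) = 39
CN(I) from CN(II)=39: (4.2·39)/(10 − 0.058·39) = 81900/3869 ≈ 21.168

CN_adj = 81900/3869 ≈ 21.168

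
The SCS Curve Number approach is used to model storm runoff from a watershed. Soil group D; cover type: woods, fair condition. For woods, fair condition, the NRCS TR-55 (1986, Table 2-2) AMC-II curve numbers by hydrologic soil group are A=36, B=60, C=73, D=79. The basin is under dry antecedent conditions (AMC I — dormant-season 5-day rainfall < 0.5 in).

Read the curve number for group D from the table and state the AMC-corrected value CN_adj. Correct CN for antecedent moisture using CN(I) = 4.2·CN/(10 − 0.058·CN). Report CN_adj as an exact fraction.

NRCS table: woods, fair condition, soil group D → CN(II) = 79
CN(I) from CN(II)=79: (4.2·79)/(10 − 0.058·79) = 7900/129 ≈ 61.240

CN_adj = 7900/129 ≈ 61.240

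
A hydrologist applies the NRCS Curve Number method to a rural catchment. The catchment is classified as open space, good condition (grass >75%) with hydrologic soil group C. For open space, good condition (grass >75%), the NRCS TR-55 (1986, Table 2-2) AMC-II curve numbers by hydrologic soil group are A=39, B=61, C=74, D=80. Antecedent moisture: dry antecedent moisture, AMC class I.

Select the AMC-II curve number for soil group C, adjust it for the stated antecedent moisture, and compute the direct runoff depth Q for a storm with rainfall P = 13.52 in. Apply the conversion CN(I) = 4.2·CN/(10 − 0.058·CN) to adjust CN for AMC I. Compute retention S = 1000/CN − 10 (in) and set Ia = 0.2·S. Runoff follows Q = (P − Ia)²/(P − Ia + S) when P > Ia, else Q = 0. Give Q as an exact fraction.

NRCS table: open space, good condition (grass >75%), soil group C → CN(II) = 74
Adjust CN=74 to AMC I: 4.2·74/(10 − 0.058·74) → (1554/5) ÷ (1427/250) = 77700/1427 ≈ 54.450
Retention S: 1000/CN − 10 with CN=54.450 → S = 6500/777 ≈ 8.366 in
Initial abstraction Ia = S/5 = (6500/777)/5 = 1300/777 ≈ 1.673 in
Excess rainfall: 13.520 − 1.673 = 11.847 in; P > Ia so Q > 0
Q: (230126/19425)² ÷ (392626/19425) = 2036845226/293336925 in (≈ 6.944 in)

Q = 2036845226/293336925 in ≈ 6.944 in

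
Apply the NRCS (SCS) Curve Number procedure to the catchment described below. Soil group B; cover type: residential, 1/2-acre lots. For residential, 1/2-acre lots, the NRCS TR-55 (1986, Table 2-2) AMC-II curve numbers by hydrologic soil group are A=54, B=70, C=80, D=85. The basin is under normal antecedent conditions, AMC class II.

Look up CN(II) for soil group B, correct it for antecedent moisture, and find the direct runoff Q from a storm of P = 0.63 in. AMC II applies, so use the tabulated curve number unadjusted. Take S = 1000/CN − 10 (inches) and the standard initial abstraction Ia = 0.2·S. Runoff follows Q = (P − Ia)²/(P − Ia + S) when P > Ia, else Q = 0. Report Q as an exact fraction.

NRCS table: residential, 1/2-acre lots, soil group B → CN(II) = 70
CN(II) = 70; AMC II needs no correction.
Max retention: S = 1000/70 − 10 = 30/7 in (≈ 4.286 in)
Initial abstraction Ia = S/5 = (30/7)/5 = 6/7 ≈ 0.857 in
P = 0.630 ≤ Ia = 0.857 in: entire storm abstracted, Q = 0.

Q = 0 in ≈ 0.000 in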